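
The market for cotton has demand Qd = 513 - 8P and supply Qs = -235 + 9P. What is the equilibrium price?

Set Qd = Qs: 513 - 8P = -235 + 9P.
748 = 17P, so P* = 44.
Q* = 513 − 8(44) = 161.

P* = 44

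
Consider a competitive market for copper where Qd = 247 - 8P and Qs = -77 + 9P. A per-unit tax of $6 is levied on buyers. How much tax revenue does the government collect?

Pre-tax equilibrium: P* = 324/17, Q* = 1607/17.
Tax on buyers shifts demand to Qd = 247 − 8(P + 6) = 199 - 8P.
199 - 8P = -77 + 9P gives seller price Ps = 276/17; buyers pay Pb = 276/17 + 6 = 378/17.
New quantity: Q = 247 − 8(378/17) = 1175/17.
Revenue = 6 × 1175/17 = 7050/17.

Tax revenue = 7050/17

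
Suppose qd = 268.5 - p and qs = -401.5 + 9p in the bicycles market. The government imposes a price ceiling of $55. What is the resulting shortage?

Shortage = 120

Equilibrium price would be p* = 67, so the ceiling at 55 binds.
At p = 55: qd = 268.5 − 1(55) = 213.5, qs = -401.5 + 9(55) = 93.5.
Shortage = 213.5 − 93.5 = 120.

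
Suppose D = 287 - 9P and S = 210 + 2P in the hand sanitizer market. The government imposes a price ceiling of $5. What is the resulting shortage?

Shortage = 22

Equilibrium price would be P* = 7, so the ceiling at 5 binds.
At P = 5: D = 287 − 9(5) = 242, S = 210 + 2(5) = 220.
Shortage = 242 − 220 = 22.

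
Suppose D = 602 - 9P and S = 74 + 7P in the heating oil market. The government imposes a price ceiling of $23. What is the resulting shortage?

Shortage = 160

Equilibrium price would be P* = 33, so the ceiling at 23 binds.
At P = 23: D = 602 − 9(23) = 395, S = 74 + 7(23) = 235.
Shortage = 395 − 235 = 160.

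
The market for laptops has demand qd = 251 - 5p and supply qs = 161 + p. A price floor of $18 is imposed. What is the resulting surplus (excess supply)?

Equilibrium price would be p* = 15, so the floor at 18 binds.
At p = 18: qd = 161, qs = 179.
Surplus = 179 − 161 = 18.

Surplus = 18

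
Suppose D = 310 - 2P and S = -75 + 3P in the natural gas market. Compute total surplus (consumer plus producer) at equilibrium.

Total surplus = 10140

Equilibrium: 310 - 2P = -75 + 3P gives P* = 77, Q* = 156.
Demand choke price: P = 155; supply starts at P = 25.
CS = ½(155 − 77)(156) = 6084; PS = ½(77 − 25)(156) = 4056.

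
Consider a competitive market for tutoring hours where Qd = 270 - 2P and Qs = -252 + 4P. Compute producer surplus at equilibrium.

Producer surplus = 1152

Equilibrium: 270 - 2P = -252 + 4P gives P* = 87, Q* = 96.
Supply starts at P = 63 (where Qs = 0).
PS = ½(87 − 63)(96) = 1152.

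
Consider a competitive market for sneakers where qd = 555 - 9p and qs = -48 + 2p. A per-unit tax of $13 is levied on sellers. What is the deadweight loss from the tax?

Pre-tax equilibrium: p* = 603/11, q* = 678/11.
Tax on sellers shifts supply to qs = -48 + 2(p − 13) = -74 + 2p.
555 - 9p = -74 + 2p gives buyer price pb = 629/11; sellers receive ps = 629/11 − 13 = 486/11.
New quantity: q = 555 − 9(629/11) = 444/11.
DWL = ½ × 13 × (678/11 − 444/11) = 1521/11.

Deadweight loss = 1521/11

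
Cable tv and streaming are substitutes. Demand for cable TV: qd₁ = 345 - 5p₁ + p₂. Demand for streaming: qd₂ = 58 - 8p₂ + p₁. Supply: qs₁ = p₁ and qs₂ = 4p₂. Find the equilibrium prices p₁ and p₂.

Market 1: 345 - 5p₁ + p₂ = p₁ → 6p₁ - p₂ = 345.
Market 2: 12p₂ - p₁ = 58.
Eliminating p₂: 12×(1) + 1×(2) gives 71p₁ = 4198, so p₁ = 4198/71.
Back-substitute into (2): p₂ = (58 + 1×4198/71) / 12 = 693/71.

p₁ = 4198/71, p₂ = 693/71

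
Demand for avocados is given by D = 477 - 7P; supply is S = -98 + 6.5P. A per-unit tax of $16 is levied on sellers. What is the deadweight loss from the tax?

Pre-tax equilibrium: P* = 1150/27, Q* = 4829/27.
Tax on sellers shifts supply to S = -98 + 6.5(P − 16) = -202 + 6.5P.
477 - 7P = -202 + 6.5P gives buyer price Pb = 1358/27; sellers receive Ps = 1358/27 − 16 = 926/27.
New quantity: Q = 477 − 7(1358/27) = 3373/27.
DWL = ½ × 16 × (4829/27 − 3373/27) = 11648/27.

Deadweight loss = 11648/27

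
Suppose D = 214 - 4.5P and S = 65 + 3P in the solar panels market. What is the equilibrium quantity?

Q* = 124.6

Set D = S: 214 - 4.5P = 65 + 3P.
149 = 7.5P, so P* = 298/15.
Q* = 214 − 4.5(298/15) = 124.6.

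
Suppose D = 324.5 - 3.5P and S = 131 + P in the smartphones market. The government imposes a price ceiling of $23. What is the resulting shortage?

Shortage = 90

Equilibrium price would be P* = 43, so the ceiling at 23 binds.
At P = 23: D = 324.5 − 3.5(23) = 244, S = 131 + 1(23) = 154.
Shortage = 244 − 154 = 90.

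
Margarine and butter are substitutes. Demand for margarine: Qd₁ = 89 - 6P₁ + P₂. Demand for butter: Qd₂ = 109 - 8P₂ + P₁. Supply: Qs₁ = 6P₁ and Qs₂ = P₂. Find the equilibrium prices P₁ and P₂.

Market 1: 89 - 6P₁ + P₂ = 6P₁ → 12P₁ - P₂ = 89.
Market 2: 9P₂ - P₁ = 109.
Eliminating P₂: 9×(1) + 1×(2) gives 107P₁ = 910, so P₁ = 910/107.
Back-substitute into (2): P₂ = (109 + 1×910/107) / 9 = 1397/107.

P₁ = 910/107, P₂ = 1397/107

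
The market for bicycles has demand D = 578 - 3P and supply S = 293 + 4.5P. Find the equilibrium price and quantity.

Set D = S: 578 - 3P = 293 + 4.5P.
285 = 7.5P, so P* = 38.
Q* = 578 − 3(38) = 464.

P* = 38, Q* = 464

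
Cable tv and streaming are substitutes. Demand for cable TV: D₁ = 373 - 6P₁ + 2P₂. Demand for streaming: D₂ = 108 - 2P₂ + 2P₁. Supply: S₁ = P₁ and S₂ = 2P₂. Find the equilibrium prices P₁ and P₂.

Market 1: 373 - 6P₁ + 2P₂ = P₁ → 7P₁ - 2P₂ = 373.
Market 2: 4P₂ - 2P₁ = 108.
Eliminating P₂: 4×(1) + 2×(2) gives 24P₁ = 1708, so P₁ = 427/6.
Back-substitute into (2): P₂ = (108 + 2×427/6) / 4 = 751/12.

P₁ = 427/6, P₂ = 751/12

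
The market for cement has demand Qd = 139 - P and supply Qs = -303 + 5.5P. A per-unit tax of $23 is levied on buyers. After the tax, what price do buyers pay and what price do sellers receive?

Pre-tax equilibrium: P* = 68, Q* = 71.
Tax on buyers shifts demand to Qd = 139 − 1(P + 23) = 116 - P.
116 - P = -303 + 5.5P gives seller price Ps = 838/13; buyers pay Pb = 838/13 + 23 = 1137/13.
New quantity: Q = 139 − 1(1137/13) = 670/13.

Buyers pay 1137/13, sellers receive 838/13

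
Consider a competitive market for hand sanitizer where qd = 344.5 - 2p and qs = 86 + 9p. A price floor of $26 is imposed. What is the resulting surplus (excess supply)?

Surplus = 27.5

Equilibrium price would be p* = 23.5, so the floor at 26 binds.
At p = 26: qd = 292.5, qs = 320.
Surplus = 320 − 292.5 = 27.5.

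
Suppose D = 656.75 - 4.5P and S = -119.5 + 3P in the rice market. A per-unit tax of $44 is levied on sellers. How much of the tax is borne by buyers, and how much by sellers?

Buyers bear $17.6, sellers bear $26.4

Pre-tax equilibrium: P* = 103.5, Q* = 191.
Tax on sellers shifts supply to S = -119.5 + 3(P − 44) = -251.5 + 3P.
656.75 - 4.5P = -251.5 + 3P gives buyer price Pb = 121.1; sellers receive Ps = 121.1 − 44 = 77.1.
New quantity: Q = 656.75 − 4.5(121.1) = 111.8.
Buyer burden = 121.1 − 103.5 = 17.6; seller burden = 103.5 − 77.1 = 26.4.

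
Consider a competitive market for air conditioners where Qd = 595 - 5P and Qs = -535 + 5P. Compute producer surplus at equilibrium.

Equilibrium: 595 - 5P = -535 + 5P gives P* = 113, Q* = 30.
Supply starts at P = 107 (where Qs = 0).
PS = ½(113 − 107)(30) = 90.

Producer surplus = 90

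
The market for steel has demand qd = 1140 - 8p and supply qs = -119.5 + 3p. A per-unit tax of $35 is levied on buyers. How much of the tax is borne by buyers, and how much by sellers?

Pre-tax equilibrium: p* = 114.5, q* = 224.
Tax on buyers shifts demand to qd = 1140 − 8(p + 35) = 860 - 8p.
860 - 8p = -119.5 + 3p gives seller price ps = 1959/22; buyers pay pb = 1959/22 + 35 = 2729/22.
New quantity: q = 1140 − 8(2729/22) = 1624/11.
Buyer burden = 2729/22 − 114.5 = 105/11; seller burden = 114.5 − 1959/22 = 280/11.

Buyers bear 105/11, sellers bear 280/11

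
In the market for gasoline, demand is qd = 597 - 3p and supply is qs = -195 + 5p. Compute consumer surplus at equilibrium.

Consumer surplus = 15000

Equilibrium: 597 - 3p = -195 + 5p gives p* = 99, q* = 300.
Demand choke price (qd = 0): p = 199.
CS = ½(199 − 99)(300) = 15000.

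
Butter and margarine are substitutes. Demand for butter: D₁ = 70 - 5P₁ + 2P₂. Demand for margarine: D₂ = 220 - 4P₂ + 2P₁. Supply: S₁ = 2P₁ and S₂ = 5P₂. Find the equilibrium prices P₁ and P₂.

Market 1: 70 - 5P₁ + 2P₂ = 2P₁ → 7P₁ - 2P₂ = 70.
Market 2: 9P₂ - 2P₁ = 220.
Eliminating P₂: 9×(1) + 2×(2) gives 59P₁ = 1070, so P₁ = 1070/59.
Back-substitute into (2): P₂ = (220 + 2×1070/59) / 9 = 1680/59.

P₁ = 1070/59, P₂ = 1680/59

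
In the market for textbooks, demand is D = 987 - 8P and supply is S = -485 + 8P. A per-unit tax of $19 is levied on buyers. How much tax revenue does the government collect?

Pre-tax equilibrium: P* = 92, Q* = 251.
Tax on buyers shifts demand to D = 987 − 8(P + 19) = 835 - 8P.
835 - 8P = -485 + 8P gives seller price Ps = 82.5; buyers pay Pb = 82.5 + 19 = 101.5.
New quantity: Q = 987 − 8(101.5) = 175.
Revenue = 19 × 175 = 3325.

Tax revenue = 3325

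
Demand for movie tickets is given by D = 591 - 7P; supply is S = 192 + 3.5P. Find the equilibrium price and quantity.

Set D = S: 591 - 7P = 192 + 3.5P.
399 = 10.5P, so P* = 38.
Q* = 591 − 7(38) = 325.

P* = 38, Q* = 325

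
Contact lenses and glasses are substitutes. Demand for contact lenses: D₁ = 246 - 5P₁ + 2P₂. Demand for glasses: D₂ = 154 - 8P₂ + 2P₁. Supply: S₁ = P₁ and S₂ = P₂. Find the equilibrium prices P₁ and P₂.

Market 1: 246 - 5P₁ + 2P₂ = P₁ → 6P₁ - 2P₂ = 246.
Market 2: 9P₂ - 2P₁ = 154.
Eliminating P₂: 9×(1) + 2×(2) gives 50P₁ = 2522, so P₁ = 50.44.
Back-substitute into (2): P₂ = (154 + 2×50.44) / 9 = 28.32.

P₁ = 50.44, P₂ = 28.32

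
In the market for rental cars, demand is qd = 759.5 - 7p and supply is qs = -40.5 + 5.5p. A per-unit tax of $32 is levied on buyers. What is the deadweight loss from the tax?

Deadweight loss = 1576.96

Pre-tax equilibrium: p* = 64, q* = 311.5.
Tax on buyers shifts demand to qd = 759.5 − 7(p + 32) = 535.5 - 7p.
535.5 - 7p = -40.5 + 5.5p gives seller price ps = 46.08; buyers pay pb = 46.08 + 32 = 78.08.
New quantity: q = 759.5 − 7(78.08) = 212.94.
DWL = ½ × 32 × (311.5 − 212.94) = 1576.96.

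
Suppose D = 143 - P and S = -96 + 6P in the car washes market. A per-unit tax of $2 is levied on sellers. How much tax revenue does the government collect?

Tax revenue = 1500/7

Pre-tax equilibrium: P* = 239/7, Q* = 762/7.
Tax on sellers shifts supply to S = -96 + 6(P − 2) = -108 + 6P.
143 - P = -108 + 6P gives buyer price Pb = 251/7; sellers receive Ps = 251/7 − 2 = 237/7.
New quantity: Q = 143 − 1(251/7) = 750/7.
Revenue = 2 × 750/7 = 1500/7.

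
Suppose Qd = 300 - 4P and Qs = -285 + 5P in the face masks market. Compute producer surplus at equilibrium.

Equilibrium: 300 - 4P = -285 + 5P gives P* = 65, Q* = 40.
Supply starts at P = 57 (where Qs = 0).
PS = ½(65 − 57)(40) = 160.

Producer surplus = 160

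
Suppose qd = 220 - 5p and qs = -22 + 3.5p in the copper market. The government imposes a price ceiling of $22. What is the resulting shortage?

Equilibrium price would be p* = 484/17, so the ceiling at 22 binds.
At p = 22: qd = 220 − 5(22) = 110, qs = -22 + 3.5(22) = 55.
Shortage = 110 − 55 = 55.

Shortage = 55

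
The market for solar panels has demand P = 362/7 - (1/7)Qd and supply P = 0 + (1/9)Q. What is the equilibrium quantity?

Q* = 203.625

Set the two price expressions equal: 362/7 - (1/7)Q = 0 + (1/9)Q.
362/7 = (16/63)Q, so Q* = 203.625.
P* = 362/7 − (1/7)(203.625) = 22.625.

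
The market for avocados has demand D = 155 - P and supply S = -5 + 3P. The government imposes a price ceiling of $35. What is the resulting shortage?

Equilibrium price would be P* = 40, so the ceiling at 35 binds.
At P = 35: D = 155 − 1(35) = 120, S = -5 + 3(35) = 100.
Shortage = 120 − 100 = 20.

Shortage = 20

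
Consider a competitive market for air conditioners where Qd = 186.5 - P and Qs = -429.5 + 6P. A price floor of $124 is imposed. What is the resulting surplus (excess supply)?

Equilibrium price would be P* = 88, so the floor at 124 binds.
At P = 124: Qd = 62.5, Qs = 314.5.
Surplus = 314.5 − 62.5 = 252.

Surplus = 252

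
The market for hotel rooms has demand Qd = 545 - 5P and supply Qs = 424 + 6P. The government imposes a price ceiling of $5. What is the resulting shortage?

Shortage = 66

Equilibrium price would be P* = 11, so the ceiling at 5 binds.
At P = 5: Qd = 545 − 5(5) = 520, Qs = 424 + 6(5) = 454.
Shortage = 520 − 454 = 66.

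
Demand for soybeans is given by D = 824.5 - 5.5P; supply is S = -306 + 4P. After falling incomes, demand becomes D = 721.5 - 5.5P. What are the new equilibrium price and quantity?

Original equilibrium: P* = 119, Q* = 170.
New equilibrium: 721.5 - 5.5P = -306 + 4P, so 1027.5 = 9.5P and P' = 2055/19; Q' = 721.5 − 5.5(2055/19) = 2406/19.

P' = 2055/19, Q' = 2406/19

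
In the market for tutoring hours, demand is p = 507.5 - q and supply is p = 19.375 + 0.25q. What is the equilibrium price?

p* = 117

Set the two price expressions equal: 507.5 - q = 19.375 + 0.25q.
488.125 = 1.25q, so q* = 390.5.
p* = 507.5 − (1)(390.5) = 117.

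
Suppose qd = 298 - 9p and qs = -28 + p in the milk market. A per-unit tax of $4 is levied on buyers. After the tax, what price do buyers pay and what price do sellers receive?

Pre-tax equilibrium: p* = 32.6, q* = 4.6.
Tax on buyers shifts demand to qd = 298 − 9(p + 4) = 262 - 9p.
262 - 9p = -28 + p gives seller price ps = 29; buyers pay pb = 29 + 4 = 33.
New quantity: q = 298 − 9(33) = 1.

Buyers pay $33, sellers receive $29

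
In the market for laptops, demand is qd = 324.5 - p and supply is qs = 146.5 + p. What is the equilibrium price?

Set qd = qs: 324.5 - p = 146.5 + p.
178 = 2p, so p* = 89.
q* = 324.5 − 1(89) = 235.5.

p* = 89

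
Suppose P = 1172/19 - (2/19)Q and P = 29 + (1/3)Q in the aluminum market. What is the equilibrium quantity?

Q* = 74.52

Set the two price expressions equal: 1172/19 - (2/19)Q = 29 + (1/3)Q.
621/19 = (25/57)Q, so Q* = 74.52.
P* = 1172/19 − (2/19)(74.52) = 53.84.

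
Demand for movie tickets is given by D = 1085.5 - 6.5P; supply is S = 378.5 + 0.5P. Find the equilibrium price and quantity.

P* = 101, Q* = 429

Set D = S: 1085.5 - 6.5P = 378.5 + 0.5P.
707 = 7P, so P* = 101.
Q* = 1085.5 − 6.5(101) = 429.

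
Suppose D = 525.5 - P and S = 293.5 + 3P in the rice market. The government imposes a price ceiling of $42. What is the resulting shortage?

Equilibrium price would be P* = 58, so the ceiling at 42 binds.
At P = 42: D = 525.5 − 1(42) = 483.5, S = 293.5 + 3(42) = 419.5.
Shortage = 483.5 − 419.5 = 64.

Shortage = 64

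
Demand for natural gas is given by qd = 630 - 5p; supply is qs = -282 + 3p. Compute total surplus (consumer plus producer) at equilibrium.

Equilibrium: 630 - 5p = -282 + 3p gives p* = 114, q* = 60.
Demand choke price: p = 126; supply starts at p = 94.
CS = ½(126 − 114)(60) = 360; PS = ½(114 − 94)(60) = 600.

Total surplus = 960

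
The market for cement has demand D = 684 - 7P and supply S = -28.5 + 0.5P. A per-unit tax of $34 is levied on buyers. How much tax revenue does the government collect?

Pre-tax equilibrium: P* = 95, Q* = 19.
Tax on buyers shifts demand to D = 684 − 7(P + 34) = 446 - 7P.
446 - 7P = -28.5 + 0.5P gives seller price Ps = 949/15; buyers pay Pb = 949/15 + 34 = 1459/15.
New quantity: Q = 684 − 7(1459/15) = 47/15.
Revenue = 34 × 47/15 = 1598/15.

Tax revenue = 1598/15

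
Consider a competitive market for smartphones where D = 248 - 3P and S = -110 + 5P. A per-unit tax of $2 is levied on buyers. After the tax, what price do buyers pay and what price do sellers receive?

Pre-tax equilibrium: P* = 44.75, Q* = 113.75.
Tax on buyers shifts demand to D = 248 − 3(P + 2) = 242 - 3P.
242 - 3P = -110 + 5P gives seller price Ps = 44; buyers pay Pb = 44 + 2 = 46.
New quantity: Q = 248 − 3(46) = 110.

Buyers pay $46, sellers receive $44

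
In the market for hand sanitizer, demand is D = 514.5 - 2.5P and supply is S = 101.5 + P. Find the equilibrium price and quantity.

Set D = S: 514.5 - 2.5P = 101.5 + P.
413 = 3.5P, so P* = 118.
Q* = 514.5 − 2.5(118) = 219.5.

P* = 118, Q* = 219.5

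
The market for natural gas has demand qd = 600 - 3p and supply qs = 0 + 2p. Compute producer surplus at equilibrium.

Producer surplus = 14400

Equilibrium: 600 - 3p = 0 + 2p gives p* = 120, q* = 240.
Supply starts at p = 0 (where qs = 0).
PS = ½(120 − 0)(240) = 14400.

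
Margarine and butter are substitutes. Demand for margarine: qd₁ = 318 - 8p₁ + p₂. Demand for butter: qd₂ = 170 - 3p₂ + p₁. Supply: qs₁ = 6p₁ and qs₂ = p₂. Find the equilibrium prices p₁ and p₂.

Market 1: 318 - 8p₁ + p₂ = 6p₁ → 14p₁ - p₂ = 318.
Market 2: 4p₂ - p₁ = 170.
Eliminating p₂: 4×(1) + 1×(2) gives 55p₁ = 1442, so p₁ = 1442/55.
Back-substitute into (2): p₂ = (170 + 1×1442/55) / 4 = 2698/55.

p₁ = 1442/55, p₂ = 2698/55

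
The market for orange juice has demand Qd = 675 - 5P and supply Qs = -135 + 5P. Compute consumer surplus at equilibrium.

Consumer surplus = 7290

Equilibrium: 675 - 5P = -135 + 5P gives P* = 81, Q* = 270.
Demand choke price (Qd = 0): P = 135.
CS = ½(135 − 81)(270) = 7290.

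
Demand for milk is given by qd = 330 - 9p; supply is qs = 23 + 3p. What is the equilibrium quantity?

Set qd = qs: 330 - 9p = 23 + 3p.
307 = 12p, so p* = 307/12.
q* = 330 − 9(307/12) = 99.75.

q* = 99.75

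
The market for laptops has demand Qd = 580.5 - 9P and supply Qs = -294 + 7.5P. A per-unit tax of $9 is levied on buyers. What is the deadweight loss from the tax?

Pre-tax equilibrium: P* = 53, Q* = 103.5.
Tax on buyers shifts demand to Qd = 580.5 − 9(P + 9) = 499.5 - 9P.
499.5 - 9P = -294 + 7.5P gives seller price Ps = 529/11; buyers pay Pb = 529/11 + 9 = 628/11.
New quantity: Q = 580.5 − 9(628/11) = 1467/22.
DWL = ½ × 9 × (103.5 − 1467/22) = 3645/22.

Deadweight loss = 3645/22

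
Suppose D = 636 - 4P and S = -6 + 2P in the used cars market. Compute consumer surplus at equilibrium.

Equilibrium: 636 - 4P = -6 + 2P gives P* = 107, Q* = 208.
Demand choke price (D = 0): P = 159.
CS = ½(159 − 107)(208) = 5408.

Consumer surplus = 5408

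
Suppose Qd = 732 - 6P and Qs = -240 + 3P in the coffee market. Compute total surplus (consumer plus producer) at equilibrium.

Equilibrium: 732 - 6P = -240 + 3P gives P* = 108, Q* = 84.
Demand choke price: P = 122; supply starts at P = 80.
CS = ½(122 − 108)(84) = 588; PS = ½(108 − 80)(84) = 1176.

Total surplus = 1764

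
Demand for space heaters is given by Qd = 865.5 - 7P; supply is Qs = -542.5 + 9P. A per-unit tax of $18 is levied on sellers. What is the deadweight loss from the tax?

Pre-tax equilibrium: P* = 88, Q* = 249.5.
Tax on sellers shifts supply to Qs = -542.5 + 9(P − 18) = -704.5 + 9P.
865.5 - 7P = -704.5 + 9P gives buyer price Pb = 98.125; sellers receive Ps = 98.125 − 18 = 80.125.
New quantity: Q = 865.5 − 7(98.125) = 178.625.
DWL = ½ × 18 × (249.5 − 178.625) = 637.875.

Deadweight loss = 637.875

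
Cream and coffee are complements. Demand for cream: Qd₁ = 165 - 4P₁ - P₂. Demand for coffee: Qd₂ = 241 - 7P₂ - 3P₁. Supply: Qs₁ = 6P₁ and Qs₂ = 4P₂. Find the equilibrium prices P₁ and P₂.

Market 1: 165 - 4P₁ - P₂ = 6P₁ → 10P₁ + P₂ = 165.
Market 2: 11P₂ + 3P₁ = 241.
Eliminating P₂: 11×(1) − 1×(2) gives 107P₁ = 1574, so P₁ = 1574/107.
Back-substitute into (2): P₂ = (241 − 3×1574/107) / 11 = 1915/107.

P₁ = 1574/107, P₂ = 1915/107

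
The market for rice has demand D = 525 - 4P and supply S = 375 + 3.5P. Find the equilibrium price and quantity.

Set D = S: 525 - 4P = 375 + 3.5P.
150 = 7.5P, so P* = 20.
Q* = 525 − 4(20) = 445.

P* = 20, Q* = 445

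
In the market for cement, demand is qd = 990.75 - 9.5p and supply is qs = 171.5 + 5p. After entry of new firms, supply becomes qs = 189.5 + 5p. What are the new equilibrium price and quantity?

Original equilibrium: p* = 56.5, q* = 454.
New equilibrium: 990.75 - 9.5p = 189.5 + 5p, so 801.25 = 14.5p and p' = 3205/58; q' = 990.75 − 9.5(3205/58) = 13508/29.

p' = 3205/58, q' = 13508/29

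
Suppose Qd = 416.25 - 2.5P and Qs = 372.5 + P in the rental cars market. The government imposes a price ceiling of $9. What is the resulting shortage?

Equilibrium price would be P* = 12.5, so the ceiling at 9 binds.
At P = 9: Qd = 416.25 − 2.5(9) = 393.75, Qs = 372.5 + 1(9) = 381.5.
Shortage = 393.75 − 381.5 = 12.25.

Shortage = 12.25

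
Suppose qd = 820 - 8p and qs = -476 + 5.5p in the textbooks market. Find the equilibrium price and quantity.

p* = 96, q* = 52

Set qd = qs: 820 - 8p = -476 + 5.5p.
1296 = 13.5p, so p* = 96.
q* = 820 − 8(96) = 52.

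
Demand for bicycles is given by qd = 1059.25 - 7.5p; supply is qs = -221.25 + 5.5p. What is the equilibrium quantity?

Set qd = qs: 1059.25 - 7.5p = -221.25 + 5.5p.
1280.5 = 13p, so p* = 98.5.
q* = 1059.25 − 7.5(98.5) = 320.5.

q* = 320.5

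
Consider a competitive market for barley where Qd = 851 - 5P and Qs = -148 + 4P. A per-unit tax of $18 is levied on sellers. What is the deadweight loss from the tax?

Pre-tax equilibrium: P* = 111, Q* = 296.
Tax on sellers shifts supply to Qs = -148 + 4(P − 18) = -220 + 4P.
851 - 5P = -220 + 4P gives buyer price Pb = 119; sellers receive Ps = 119 − 18 = 101.
New quantity: Q = 851 − 5(119) = 256.
DWL = ½ × 18 × (296 − 256) = 360.

Deadweight loss = 360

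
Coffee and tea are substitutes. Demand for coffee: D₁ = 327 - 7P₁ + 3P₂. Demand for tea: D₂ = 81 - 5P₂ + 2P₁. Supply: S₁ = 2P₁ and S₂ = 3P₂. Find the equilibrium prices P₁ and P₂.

Market 1: 327 - 7P₁ + 3P₂ = 2P₁ → 9P₁ - 3P₂ = 327.
Market 2: 8P₂ - 2P₁ = 81.
Eliminating P₂: 8×(1) + 3×(2) gives 66P₁ = 2859, so P₁ = 953/22.
Back-substitute into (2): P₂ = (81 + 2×953/22) / 8 = 461/22.

P₁ = 953/22, P₂ = 461/22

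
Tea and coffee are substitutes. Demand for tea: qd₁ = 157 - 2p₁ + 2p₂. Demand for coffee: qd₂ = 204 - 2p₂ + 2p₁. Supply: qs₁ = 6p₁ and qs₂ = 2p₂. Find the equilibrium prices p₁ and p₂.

Market 1: 157 - 2p₁ + 2p₂ = 6p₁ → 8p₁ - 2p₂ = 157.
Market 2: 4p₂ - 2p₁ = 204.
Eliminating p₂: 4×(1) + 2×(2) gives 28p₁ = 1036, so p₁ = 37.
Back-substitute into (2): p₂ = (204 + 2×37) / 4 = 69.5.

p₁ = 37, p₂ = 69.5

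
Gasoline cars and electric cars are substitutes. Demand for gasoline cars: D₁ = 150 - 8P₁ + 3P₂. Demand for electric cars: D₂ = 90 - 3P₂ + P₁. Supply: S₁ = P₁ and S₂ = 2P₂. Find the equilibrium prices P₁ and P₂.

P₁ = 170/7, P₂ = 160/7

Market 1: 150 - 8P₁ + 3P₂ = P₁ → 9P₁ - 3P₂ = 150.
Market 2: 5P₂ - P₁ = 90.
Eliminating P₂: 5×(1) + 3×(2) gives 42P₁ = 1020, so P₁ = 170/7.
Back-substitute into (2): P₂ = (90 + 1×170/7) / 5 = 160/7.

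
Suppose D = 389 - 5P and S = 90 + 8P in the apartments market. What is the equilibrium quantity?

Set D = S: 389 - 5P = 90 + 8P.
299 = 13P, so P* = 23.
Q* = 389 − 5(23) = 274.

Q* = 274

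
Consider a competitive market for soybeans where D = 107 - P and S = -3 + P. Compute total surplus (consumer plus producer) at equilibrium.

Total surplus = 2704

Equilibrium: 107 - P = -3 + P gives P* = 55, Q* = 52.
Demand choke price: P = 107; supply starts at P = 3.
CS = ½(107 − 55)(52) = 1352; PS = ½(55 − 3)(52) = 1352.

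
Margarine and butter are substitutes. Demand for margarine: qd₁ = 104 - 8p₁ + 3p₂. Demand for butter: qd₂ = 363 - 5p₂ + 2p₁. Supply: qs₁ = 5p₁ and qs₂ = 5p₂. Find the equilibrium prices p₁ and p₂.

Market 1: 104 - 8p₁ + 3p₂ = 5p₁ → 13p₁ - 3p₂ = 104.
Market 2: 10p₂ - 2p₁ = 363.
Eliminating p₂: 10×(1) + 3×(2) gives 124p₁ = 2129, so p₁ = 2129/124.
Back-substitute into (2): p₂ = (363 + 2×2129/124) / 10 = 4927/124.

p₁ = 2129/124, p₂ = 4927/124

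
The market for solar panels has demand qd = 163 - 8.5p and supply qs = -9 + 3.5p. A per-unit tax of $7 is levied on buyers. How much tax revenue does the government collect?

Tax revenue = 166.6875

Pre-tax equilibrium: p* = 43/3, q* = 247/6.
Tax on buyers shifts demand to qd = 163 − 8.5(p + 7) = 103.5 - 8.5p.
103.5 - 8.5p = -9 + 3.5p gives seller price ps = 9.375; buyers pay pb = 9.375 + 7 = 16.375.
New quantity: q = 163 − 8.5(16.375) = 23.8125.
Revenue = 7 × 23.8125 = 166.6875.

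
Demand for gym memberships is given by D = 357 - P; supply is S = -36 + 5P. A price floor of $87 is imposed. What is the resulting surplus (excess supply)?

Surplus = 129

Equilibrium price would be P* = 65.5, so the floor at 87 binds.
At P = 87: D = 270, S = 399.
Surplus = 399 − 270 = 129.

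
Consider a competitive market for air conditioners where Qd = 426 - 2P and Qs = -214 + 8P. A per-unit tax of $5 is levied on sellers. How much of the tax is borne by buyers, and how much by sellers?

Pre-tax equilibrium: P* = 64, Q* = 298.
Tax on sellers shifts supply to Qs = -214 + 8(P − 5) = -254 + 8P.
426 - 2P = -254 + 8P gives buyer price Pb = 68; sellers receive Ps = 68 − 5 = 63.
New quantity: Q = 426 − 2(68) = 290.
Buyer burden = 68 − 64 = 4; seller burden = 64 − 63 = 1.

Buyers bear $4, sellers bear $1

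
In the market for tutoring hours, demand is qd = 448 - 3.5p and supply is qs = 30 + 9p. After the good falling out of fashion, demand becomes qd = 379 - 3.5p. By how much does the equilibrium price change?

Original equilibrium: p* = 33.44, q* = 330.96.
New equilibrium: 379 - 3.5p = 30 + 9p, so 349 = 12.5p and p' = 27.92; q' = 379 − 3.5(27.92) = 281.28.
Change in price: 27.92 − 33.44 = -5.52.

Δp = -5.52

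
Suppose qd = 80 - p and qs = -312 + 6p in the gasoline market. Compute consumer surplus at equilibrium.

Consumer surplus = 288

Equilibrium: 80 - p = -312 + 6p gives p* = 56, q* = 24.
Demand choke price (qd = 0): p = 80.
CS = ½(80 − 56)(24) = 288.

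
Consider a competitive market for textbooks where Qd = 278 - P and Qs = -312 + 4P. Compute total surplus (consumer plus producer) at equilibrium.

Total surplus = 16000

Equilibrium: 278 - P = -312 + 4P gives P* = 118, Q* = 160.
Demand choke price: P = 278; supply starts at P = 78.
CS = ½(278 − 118)(160) = 12800; PS = ½(118 − 78)(160) = 3200.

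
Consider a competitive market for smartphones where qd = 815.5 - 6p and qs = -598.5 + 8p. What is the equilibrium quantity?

q* = 209.5

Set qd = qs: 815.5 - 6p = -598.5 + 8p.
1414 = 14p, so p* = 101.
q* = 815.5 − 6(101) = 209.5.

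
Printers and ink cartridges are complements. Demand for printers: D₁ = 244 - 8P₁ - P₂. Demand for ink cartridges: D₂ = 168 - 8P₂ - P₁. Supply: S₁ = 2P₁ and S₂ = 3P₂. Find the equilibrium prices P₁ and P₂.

P₁ = 2516/109, P₂ = 1436/109

Market 1: 244 - 8P₁ - P₂ = 2P₁ → 10P₁ + P₂ = 244.
Market 2: 11P₂ + P₁ = 168.
Eliminating P₂: 11×(1) − 1×(2) gives 109P₁ = 2516, so P₁ = 2516/109.
Back-substitute into (2): P₂ = (168 − 1×2516/109) / 11 = 1436/109.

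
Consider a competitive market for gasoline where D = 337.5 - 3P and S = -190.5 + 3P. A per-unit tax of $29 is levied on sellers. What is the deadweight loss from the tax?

Deadweight loss = 630.75

Pre-tax equilibrium: P* = 88, Q* = 73.5.
Tax on sellers shifts supply to S = -190.5 + 3(P − 29) = -277.5 + 3P.
337.5 - 3P = -277.5 + 3P gives buyer price Pb = 102.5; sellers receive Ps = 102.5 − 29 = 73.5.
New quantity: Q = 337.5 − 3(102.5) = 30.
DWL = ½ × 29 × (73.5 − 30) = 630.75.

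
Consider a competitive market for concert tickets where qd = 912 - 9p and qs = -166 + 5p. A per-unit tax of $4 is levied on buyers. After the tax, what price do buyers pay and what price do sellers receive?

Pre-tax equilibrium: p* = 77, q* = 219.
Tax on buyers shifts demand to qd = 912 − 9(p + 4) = 876 - 9p.
876 - 9p = -166 + 5p gives seller price ps = 521/7; buyers pay pb = 521/7 + 4 = 549/7.
New quantity: q = 912 − 9(549/7) = 1443/7.

Buyers pay 549/7, sellers receive 521/7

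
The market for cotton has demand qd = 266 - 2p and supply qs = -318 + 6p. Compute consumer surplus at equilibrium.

Consumer surplus = 3600

Equilibrium: 266 - 2p = -318 + 6p gives p* = 73, q* = 120.
Demand choke price (qd = 0): p = 133.
CS = ½(133 − 73)(120) = 3600.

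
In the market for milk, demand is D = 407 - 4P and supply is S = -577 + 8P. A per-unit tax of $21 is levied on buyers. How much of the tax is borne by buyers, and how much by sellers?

Pre-tax equilibrium: P* = 82, Q* = 79.
Tax on buyers shifts demand to D = 407 − 4(P + 21) = 323 - 4P.
323 - 4P = -577 + 8P gives seller price Ps = 75; buyers pay Pb = 75 + 21 = 96.
New quantity: Q = 407 − 4(96) = 23.
Buyer burden = 96 − 82 = 14; seller burden = 82 − 75 = 7.

Buyers bear $14, sellers bear $7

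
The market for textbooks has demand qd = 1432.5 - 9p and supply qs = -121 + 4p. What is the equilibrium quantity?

Set qd = qs: 1432.5 - 9p = -121 + 4p.
1553.5 = 13p, so p* = 119.5.
q* = 1432.5 − 9(119.5) = 357.

q* = 357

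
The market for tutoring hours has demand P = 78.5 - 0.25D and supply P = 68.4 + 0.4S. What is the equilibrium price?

P* = 970/13

Set the two price expressions equal: 78.5 - 0.25Q = 68.4 + 0.4Q.
10.1 = 0.65Q, so Q* = 202/13.
P* = 78.5 − (0.25)(202/13) = 970/13.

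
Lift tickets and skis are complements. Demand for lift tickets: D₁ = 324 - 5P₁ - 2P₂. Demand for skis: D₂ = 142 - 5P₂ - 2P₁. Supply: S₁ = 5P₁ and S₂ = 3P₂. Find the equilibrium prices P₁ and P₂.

Market 1: 324 - 5P₁ - 2P₂ = 5P₁ → 10P₁ + 2P₂ = 324.
Market 2: 8P₂ + 2P₁ = 142.
Eliminating P₂: 8×(1) − 2×(2) gives 76P₁ = 2308, so P₁ = 577/19.
Back-substitute into (2): P₂ = (142 − 2×577/19) / 8 = 193/19.

P₁ = 577/19, P₂ = 193/19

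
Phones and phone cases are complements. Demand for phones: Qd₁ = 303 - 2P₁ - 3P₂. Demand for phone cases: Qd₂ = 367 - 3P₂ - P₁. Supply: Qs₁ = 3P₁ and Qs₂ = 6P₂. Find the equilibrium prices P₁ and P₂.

Market 1: 303 - 2P₁ - 3P₂ = 3P₁ → 5P₁ + 3P₂ = 303.
Market 2: 9P₂ + P₁ = 367.
Eliminating P₂: 9×(1) − 3×(2) gives 42P₁ = 1626, so P₁ = 271/7.
Back-substitute into (2): P₂ = (367 − 1×271/7) / 9 = 766/21.

P₁ = 271/7, P₂ = 766/21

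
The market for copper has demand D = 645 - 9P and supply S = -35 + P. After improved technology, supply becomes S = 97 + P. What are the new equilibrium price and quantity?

P' = 54.8, Q' = 151.8

Original equilibrium: P* = 68, Q* = 33.
New equilibrium: 645 - 9P = 97 + P, so 548 = 10P and P' = 54.8; Q' = 645 − 9(54.8) = 151.8.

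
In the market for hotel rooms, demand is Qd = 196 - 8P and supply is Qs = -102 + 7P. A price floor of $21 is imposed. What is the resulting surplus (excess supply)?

Equilibrium price would be P* = 298/15, so the floor at 21 binds.
At P = 21: Qd = 28, Qs = 45.
Surplus = 45 − 28 = 17.

Surplus = 17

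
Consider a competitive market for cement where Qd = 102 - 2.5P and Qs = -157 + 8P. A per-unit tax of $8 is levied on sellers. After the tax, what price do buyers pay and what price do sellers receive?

Pre-tax equilibrium: P* = 74/3, Q* = 121/3.
Tax on sellers shifts supply to Qs = -157 + 8(P − 8) = -221 + 8P.
102 - 2.5P = -221 + 8P gives buyer price Pb = 646/21; sellers receive Ps = 646/21 − 8 = 478/21.
New quantity: Q = 102 − 2.5(646/21) = 527/21.

Buyers pay 646/21, sellers receive 478/21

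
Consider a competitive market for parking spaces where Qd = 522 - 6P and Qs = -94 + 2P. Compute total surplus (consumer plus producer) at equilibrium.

Total surplus = 1200

Equilibrium: 522 - 6P = -94 + 2P gives P* = 77, Q* = 60.
Demand choke price: P = 87; supply starts at P = 47.
CS = ½(87 − 77)(60) = 300; PS = ½(77 − 47)(60) = 900.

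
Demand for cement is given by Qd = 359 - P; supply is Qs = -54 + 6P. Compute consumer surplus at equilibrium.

Consumer surplus = 45000

Equilibrium: 359 - P = -54 + 6P gives P* = 59, Q* = 300.
Demand choke price (Qd = 0): P = 359.
CS = ½(359 − 59)(300) = 45000.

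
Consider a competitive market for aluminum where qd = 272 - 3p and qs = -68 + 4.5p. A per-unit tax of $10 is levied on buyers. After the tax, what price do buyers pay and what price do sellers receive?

Pre-tax equilibrium: p* = 136/3, q* = 136.
Tax on buyers shifts demand to qd = 272 − 3(p + 10) = 242 - 3p.
242 - 3p = -68 + 4.5p gives seller price ps = 124/3; buyers pay pb = 124/3 + 10 = 154/3.
New quantity: q = 272 − 3(154/3) = 118.

Buyers pay 154/3, sellers receive 124/3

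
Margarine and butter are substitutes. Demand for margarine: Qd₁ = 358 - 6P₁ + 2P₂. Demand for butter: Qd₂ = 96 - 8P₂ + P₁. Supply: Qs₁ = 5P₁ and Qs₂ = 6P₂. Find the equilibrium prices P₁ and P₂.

Market 1: 358 - 6P₁ + 2P₂ = 5P₁ → 11P₁ - 2P₂ = 358.
Market 2: 14P₂ - P₁ = 96.
Eliminating P₂: 14×(1) + 2×(2) gives 152P₁ = 5204, so P₁ = 1301/38.
Back-substitute into (2): P₂ = (96 + 1×1301/38) / 14 = 707/76.

P₁ = 1301/38, P₂ = 707/76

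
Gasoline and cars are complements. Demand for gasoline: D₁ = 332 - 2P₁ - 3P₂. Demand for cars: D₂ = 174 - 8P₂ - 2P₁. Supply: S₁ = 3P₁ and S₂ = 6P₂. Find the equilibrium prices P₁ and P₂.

Market 1: 332 - 2P₁ - 3P₂ = 3P₁ → 5P₁ + 3P₂ = 332.
Market 2: 14P₂ + 2P₁ = 174.
Eliminating P₂: 14×(1) − 3×(2) gives 64P₁ = 4126, so P₁ = 64.46875.
Back-substitute into (2): P₂ = (174 − 2×64.46875) / 14 = 3.21875.

P₁ = 64.46875, P₂ = 3.21875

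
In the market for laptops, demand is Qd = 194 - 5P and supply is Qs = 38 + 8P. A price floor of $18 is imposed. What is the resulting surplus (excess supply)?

Surplus = 78

Equilibrium price would be P* = 12, so the floor at 18 binds.
At P = 18: Qd = 104, Qs = 182.
Surplus = 182 − 104 = 78.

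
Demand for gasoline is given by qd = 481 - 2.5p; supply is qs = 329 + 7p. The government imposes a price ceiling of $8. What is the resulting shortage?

Equilibrium price would be p* = 16, so the ceiling at 8 binds.
At p = 8: qd = 481 − 2.5(8) = 461, qs = 329 + 7(8) = 385.
Shortage = 461 − 385 = 76.

Shortage = 76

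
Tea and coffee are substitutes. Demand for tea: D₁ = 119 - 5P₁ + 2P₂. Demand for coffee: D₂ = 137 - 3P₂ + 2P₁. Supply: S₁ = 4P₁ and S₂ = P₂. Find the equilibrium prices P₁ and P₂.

P₁ = 23.4375, P₂ = 45.96875

Market 1: 119 - 5P₁ + 2P₂ = 4P₁ → 9P₁ - 2P₂ = 119.
Market 2: 4P₂ - 2P₁ = 137.
Eliminating P₂: 4×(1) + 2×(2) gives 32P₁ = 750, so P₁ = 23.4375.
Back-substitute into (2): P₂ = (137 + 2×23.4375) / 4 = 45.96875.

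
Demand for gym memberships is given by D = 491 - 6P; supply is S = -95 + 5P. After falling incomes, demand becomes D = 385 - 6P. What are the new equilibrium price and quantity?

P' = 480/11, Q' = 1355/11

Original equilibrium: P* = 586/11, Q* = 1885/11.
New equilibrium: 385 - 6P = -95 + 5P, so 480 = 11P and P' = 480/11; Q' = 385 − 6(480/11) = 1355/11.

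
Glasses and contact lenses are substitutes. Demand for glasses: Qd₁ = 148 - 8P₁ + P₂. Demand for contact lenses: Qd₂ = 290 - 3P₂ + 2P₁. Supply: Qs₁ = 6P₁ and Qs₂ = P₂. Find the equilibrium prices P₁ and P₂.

P₁ = 49/3, P₂ = 242/3

Market 1: 148 - 8P₁ + P₂ = 6P₁ → 14P₁ - P₂ = 148.
Market 2: 4P₂ - 2P₁ = 290.
Eliminating P₂: 4×(1) + 1×(2) gives 54P₁ = 882, so P₁ = 49/3.
Back-substitute into (2): P₂ = (290 + 2×49/3) / 4 = 242/3.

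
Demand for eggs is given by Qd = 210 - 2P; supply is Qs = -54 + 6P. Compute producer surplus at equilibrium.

Producer surplus = 1728

Equilibrium: 210 - 2P = -54 + 6P gives P* = 33, Q* = 144.
Supply starts at P = 9 (where Qs = 0).
PS = ½(33 − 9)(144) = 1728.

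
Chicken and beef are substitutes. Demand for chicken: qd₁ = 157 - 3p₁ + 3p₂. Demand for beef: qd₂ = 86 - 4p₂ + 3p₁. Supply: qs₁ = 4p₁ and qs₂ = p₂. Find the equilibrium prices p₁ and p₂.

p₁ = 1043/26, p₂ = 1073/26

Market 1: 157 - 3p₁ + 3p₂ = 4p₁ → 7p₁ - 3p₂ = 157.
Market 2: 5p₂ - 3p₁ = 86.
Eliminating p₂: 5×(1) + 3×(2) gives 26p₁ = 1043, so p₁ = 1043/26.
Back-substitute into (2): p₂ = (86 + 3×1043/26) / 5 = 1073/26.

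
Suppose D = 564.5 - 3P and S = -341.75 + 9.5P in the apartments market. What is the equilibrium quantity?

Set D = S: 564.5 - 3P = -341.75 + 9.5P.
906.25 = 12.5P, so P* = 72.5.
Q* = 564.5 − 3(72.5) = 347.

Q* = 347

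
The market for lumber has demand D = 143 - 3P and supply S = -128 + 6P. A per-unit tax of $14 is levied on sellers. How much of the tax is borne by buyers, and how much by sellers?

Pre-tax equilibrium: P* = 271/9, Q* = 158/3.
Tax on sellers shifts supply to S = -128 + 6(P − 14) = -212 + 6P.
143 - 3P = -212 + 6P gives buyer price Pb = 355/9; sellers receive Ps = 355/9 − 14 = 229/9.
New quantity: Q = 143 − 3(355/9) = 74/3.
Buyer burden = 355/9 − 271/9 = 28/3; seller burden = 271/9 − 229/9 = 14/3.

Buyers bear 28/3, sellers bear 14/3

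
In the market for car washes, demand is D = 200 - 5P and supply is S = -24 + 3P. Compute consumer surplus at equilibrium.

Equilibrium: 200 - 5P = -24 + 3P gives P* = 28, Q* = 60.
Demand choke price (D = 0): P = 40.
CS = ½(40 − 28)(60) = 360.

Consumer surplus = 360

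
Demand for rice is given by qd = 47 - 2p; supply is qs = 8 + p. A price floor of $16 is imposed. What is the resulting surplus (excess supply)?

Equilibrium price would be p* = 13, so the floor at 16 binds.
At p = 16: qd = 15, qs = 24.
Surplus = 24 − 15 = 9.

Surplus = 9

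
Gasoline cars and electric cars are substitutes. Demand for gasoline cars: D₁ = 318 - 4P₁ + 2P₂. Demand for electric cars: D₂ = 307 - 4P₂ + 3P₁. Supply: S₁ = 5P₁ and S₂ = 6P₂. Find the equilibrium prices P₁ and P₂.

P₁ = 271/6, P₂ = 44.25

Market 1: 318 - 4P₁ + 2P₂ = 5P₁ → 9P₁ - 2P₂ = 318.
Market 2: 10P₂ - 3P₁ = 307.
Eliminating P₂: 10×(1) + 2×(2) gives 84P₁ = 3794, so P₁ = 271/6.
Back-substitute into (2): P₂ = (307 + 3×271/6) / 10 = 44.25.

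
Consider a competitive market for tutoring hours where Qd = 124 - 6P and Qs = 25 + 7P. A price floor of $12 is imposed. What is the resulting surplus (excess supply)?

Surplus = 57

Equilibrium price would be P* = 99/13, so the floor at 12 binds.
At P = 12: Qd = 52, Qs = 109.
Surplus = 109 − 52 = 57.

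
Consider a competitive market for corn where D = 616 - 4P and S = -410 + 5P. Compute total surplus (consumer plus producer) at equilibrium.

Total surplus = 5760

Equilibrium: 616 - 4P = -410 + 5P gives P* = 114, Q* = 160.
Demand choke price: P = 154; supply starts at P = 82.
CS = ½(154 − 114)(160) = 3200; PS = ½(114 − 82)(160) = 2560.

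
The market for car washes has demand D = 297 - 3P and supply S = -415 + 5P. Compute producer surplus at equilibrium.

Producer surplus = 90

Equilibrium: 297 - 3P = -415 + 5P gives P* = 89, Q* = 30.
Supply starts at P = 83 (where S = 0).
PS = ½(89 − 83)(30) = 90.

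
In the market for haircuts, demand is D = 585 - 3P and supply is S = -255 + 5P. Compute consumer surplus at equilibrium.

Consumer surplus = 12150

Equilibrium: 585 - 3P = -255 + 5P gives P* = 105, Q* = 270.
Demand choke price (D = 0): P = 195.
CS = ½(195 − 105)(270) = 12150.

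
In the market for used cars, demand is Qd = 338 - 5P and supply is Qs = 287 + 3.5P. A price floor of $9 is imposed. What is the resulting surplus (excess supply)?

Surplus = 25.5

Equilibrium price would be P* = 6, so the floor at 9 binds.
At P = 9: Qd = 293, Qs = 318.5.
Surplus = 318.5 − 293 = 25.5.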